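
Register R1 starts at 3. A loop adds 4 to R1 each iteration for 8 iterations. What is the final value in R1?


Starting value: R1 = 3
  Iter 1: R1 = 3 + 4 = 7
  Iter 2: R1 = 7 + 4 = 11
  Iter 3: R1 = 11 + 4 = 15
  Iter 4: R1 = 15 + 4 = 19
  Iter 5: R1 = 19 + 4 = 23
  Iter 6: R1 = 23 + 4 = 27
  Iter 7: R1 = 27 + 4 = 31
  Iter 8: R1 = 31 + 4 = 35
Final: R1 = 35

35


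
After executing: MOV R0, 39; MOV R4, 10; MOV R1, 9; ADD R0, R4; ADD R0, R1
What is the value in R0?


Register state trace:
  MOV R0, 39  → R0 = 39
  MOV R4, 10  → R4 = 10
  MOV R1, 9  → R1 = 9
  ADD R0, R4  → R0 = 39 + 10 = 49
  ADD R0, R1  → R0 = 49 + 9 = 58
Final: R0 = 58

58


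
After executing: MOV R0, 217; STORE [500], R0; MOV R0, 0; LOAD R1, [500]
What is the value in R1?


Register and memory trace:
  MOV R0, 217  → R0 = 217
  STORE [500], R0  → mem[500] = 217
  MOV R0, 0  → R0 = 0
  LOAD R1, [500]  → R1 = mem[500] = 217
Final: R1 = 217

217


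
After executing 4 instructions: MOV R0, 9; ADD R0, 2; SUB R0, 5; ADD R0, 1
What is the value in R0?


Register state trace:
  MOV R0, 9  → R0 = 9
  ADD R0, 2  → R0 = 9 + 2 = 11
  SUB R0, 5  → R0 = 11 - 5 = 6
  ADD R0, 1  → R0 = 6 + 1 = 7
Final: R0 = 7

7


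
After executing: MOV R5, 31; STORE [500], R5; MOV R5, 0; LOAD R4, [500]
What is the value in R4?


Register and memory trace:
  MOV R5, 31  → R5 = 31
  STORE [500], R5  → mem[500] = 31
  MOV R5, 0  → R5 = 0
  LOAD R4, [500]  → R4 = mem[500] = 31
Final: R4 = 31

31


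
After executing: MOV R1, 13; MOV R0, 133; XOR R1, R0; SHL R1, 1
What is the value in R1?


Register state trace:
  MOV R1, 13  → R1 = 13 (0b00001101)
  MOV R0, 133  → R0 = 133 (0b10000101)
  XOR R1, R0  → R1 = 13 XOR 133 = 136 (0b10001000)
  SHL R1, 1  → R1 = 136 << 1 = 272
Final: R1 = 272

272


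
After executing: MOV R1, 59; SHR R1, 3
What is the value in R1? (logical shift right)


Register state trace:
  MOV R1, 59  → R1 = 59
  SHR R1, 3  → R1 = 59 >> 3 = 59 // 2^3 = 7
Final: R1 = 7

7


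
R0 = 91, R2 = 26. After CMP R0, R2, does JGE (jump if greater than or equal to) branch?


Trace:
  R0 = 91, R2 = 26
  CMP R0, R2  → compares 91 vs 26
  JGE checks: is 91 greater than or equal to 26?
  91 > 26, so condition is true
Branch taken: Yes

Yes


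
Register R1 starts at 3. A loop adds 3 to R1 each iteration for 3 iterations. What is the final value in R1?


Starting value: R1 = 3
  Iter 1: R1 = 3 + 3 = 6
  Iter 2: R1 = 6 + 3 = 9
  Iter 3: R1 = 9 + 3 = 12
Final: R1 = 12

12


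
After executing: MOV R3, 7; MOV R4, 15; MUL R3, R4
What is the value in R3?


Register state trace:
  MOV R3, 7  → R3 = 7
  MOV R4, 15  → R4 = 15
  MUL R3, R4  → R3 = 7 * 15 = 105
Final: R3 = 105

105


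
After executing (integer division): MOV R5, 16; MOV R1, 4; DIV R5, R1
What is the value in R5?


Register state trace:
  MOV R5, 16  → R5 = 16
  MOV R1, 4  → R1 = 4
  DIV R5, R1  → R5 = 16 // 4 = 4
Final: R5 = 4

4


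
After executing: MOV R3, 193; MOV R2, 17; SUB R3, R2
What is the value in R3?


Register state trace:
  MOV R3, 193  → R3 = 193
  MOV R2, 17  → R2 = 17
  SUB R3, R2  → R3 = 193 - 17 = 176
Final: R3 = 176

176


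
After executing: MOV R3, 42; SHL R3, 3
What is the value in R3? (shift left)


Register state trace:
  MOV R3, 42  → R3 = 42
  SHL R3, 3  → R3 = 42 << 3 = 42 * 2^3 = 336
Final: R3 = 336

336


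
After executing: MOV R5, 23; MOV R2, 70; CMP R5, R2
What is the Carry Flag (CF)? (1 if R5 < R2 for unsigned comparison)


Register state trace:
  MOV R5, 23  → R5 = 23
  MOV R2, 70  → R2 = 70
  CMP R5, R2  → unsigned 23 - 70: borrow occurs
  23 < 70, so CF = 1
CF = 1

1


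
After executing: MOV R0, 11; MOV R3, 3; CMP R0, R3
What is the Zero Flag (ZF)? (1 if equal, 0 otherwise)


Register state trace:
  MOV R0, 11  → R0 = 11
  MOV R3, 3  → R3 = 3
  CMP R0, R3  → computes 11 - 3 = 8
  Result is nonzero, so values are not equal
ZF = 0

0


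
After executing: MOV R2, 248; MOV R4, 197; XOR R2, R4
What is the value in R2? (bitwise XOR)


Register state trace:
  MOV R2, 248  → R2 = 248 (0b11111000)
  MOV R4, 197  → R4 = 197 (0b11000101)
  XOR R2, R4  → R2 = 248 XOR 197 = 61 (0b00111101)
Final: R2 = 61

61


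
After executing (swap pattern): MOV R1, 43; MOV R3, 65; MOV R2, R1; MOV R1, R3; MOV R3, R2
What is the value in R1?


Register state trace (swap pattern):
  MOV R1, 43  → R1 = 43
  MOV R3, 65  → R3 = 65
  MOV R2, R1  → R2 = 43  (save R1)
  MOV R1, R3  → R1 = 65  (R1 gets R3's value)
  MOV R3, R2  → R3 = 43  (R3 gets saved value)
Final: R1 = 65

65


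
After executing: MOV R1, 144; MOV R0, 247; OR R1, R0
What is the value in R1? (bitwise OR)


Register state trace:
  MOV R1, 144  → R1 = 144 (0b10010000)
  MOV R0, 247  → R0 = 247 (0b11110111)
  OR R1, R0   → R1 = 144 OR 247 = 247 (0b11110111)
Final: R1 = 247

247


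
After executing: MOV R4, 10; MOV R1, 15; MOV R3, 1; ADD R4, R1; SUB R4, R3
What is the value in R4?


Register state trace:
  MOV R4, 10  → R4 = 10
  MOV R1, 15  → R1 = 15
  MOV R3, 1  → R3 = 1
  ADD R4, R1  → R4 = 10 + 15 = 25
  SUB R4, R3  → R4 = 25 - 1 = 24
Final: R4 = 24

24


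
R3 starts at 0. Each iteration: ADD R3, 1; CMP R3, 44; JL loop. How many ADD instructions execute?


Loop trace (R3 starts at 0, target 44, step 1):
  ADD #1: R3 = 0 + 1 = 1  → 1 < 44, loop
  ADD #2: R3 = 1 + 1 = 2  → 2 < 44, loop
  ADD #3: R3 = 2 + 1 = 3  → 3 < 44, loop
  ADD #4: R3 = 3 + 1 = 4  → 4 < 44, loop
  ADD #5: R3 = 4 + 1 = 5  → 5 < 44, loop
  ADD #6: R3 = 5 + 1 = 6  → 6 < 44, loop
  ADD #7: R3 = 6 + 1 = 7  → 7 < 44, loop
  ADD #8: R3 = 7 + 1 = 8  → 8 < 44, loop
  ADD #9: R3 = 8 + 1 = 9  → 9 < 44, loop
  ADD #10: R3 = 9 + 1 = 10  → 10 < 44, loop
  ADD #11: R3 = 10 + 1 = 11  → 11 < 44, loop
  ADD #12: R3 = 11 + 1 = 12  → 12 < 44, loop
  ADD #13: R3 = 12 + 1 = 13  → 13 < 44, loop
  ADD #14: R3 = 13 + 1 = 14  → 14 < 44, loop
  ADD #15: R3 = 14 + 1 = 15  → 15 < 44, loop
  ADD #16: R3 = 15 + 1 = 16  → 16 < 44, loop
  ADD #17: R3 = 16 + 1 = 17  → 17 < 44, loop
  ADD #18: R3 = 17 + 1 = 18  → 18 < 44, loop
  ADD #19: R3 = 18 + 1 = 19  → 19 < 44, loop
  ADD #20: R3 = 19 + 1 = 20  → 20 < 44, loop
  ADD #21: R3 = 20 + 1 = 21  → 21 < 44, loop
  ADD #22: R3 = 21 + 1 = 22  → 22 < 44, loop
  ADD #23: R3 = 22 + 1 = 23  → 23 < 44, loop
  ADD #24: R3 = 23 + 1 = 24  → 24 < 44, loop
  ADD #25: R3 = 24 + 1 = 25  → 25 < 44, loop
  ADD #26: R3 = 25 + 1 = 26  → 26 < 44, loop
  ADD #27: R3 = 26 + 1 = 27  → 27 < 44, loop
  ADD #28: R3 = 27 + 1 = 28  → 28 < 44, loop
  ADD #29: R3 = 28 + 1 = 29  → 29 < 44, loop
  ADD #30: R3 = 29 + 1 = 30  → 30 < 44, loop
  ADD #31: R3 = 30 + 1 = 31  → 31 < 44, loop
  ADD #32: R3 = 31 + 1 = 32  → 32 < 44, loop
  ADD #33: R3 = 32 + 1 = 33  → 33 < 44, loop
  ADD #34: R3 = 33 + 1 = 34  → 34 < 44, loop
  ADD #35: R3 = 34 + 1 = 35  → 35 < 44, loop
  ADD #36: R3 = 35 + 1 = 36  → 36 < 44, loop
  ADD #37: R3 = 36 + 1 = 37  → 37 < 44, loop
  ADD #38: R3 = 37 + 1 = 38  → 38 < 44, loop
  ADD #39: R3 = 38 + 1 = 39  → 39 < 44, loop
  ADD #40: R3 = 39 + 1 = 40  → 40 < 44, loop
  ADD #41: R3 = 40 + 1 = 41  → 41 < 44, loop
  ADD #42: R3 = 41 + 1 = 42  → 42 < 44, loop
  ADD #43: R3 = 42 + 1 = 43  → 43 < 44, loop
  ADD #44: R3 = 43 + 1 = 44  → 44 >= 44, exit
Total ADD instructions: 44

44


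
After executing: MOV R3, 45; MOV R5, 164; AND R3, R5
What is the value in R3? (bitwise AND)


Register state trace:
  MOV R3, 45  → R3 = 45 (0b00101101)
  MOV R5, 164  → R5 = 164 (0b10100100)
  AND R3, R5  → R3 = 45 AND 164 = 36 (0b00100100)
Final: R3 = 36

36


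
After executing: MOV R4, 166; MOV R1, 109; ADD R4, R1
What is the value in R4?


Register state trace:
  MOV R4, 166  → R4 = 166
  MOV R1, 109  → R1 = 109
  ADD R4, R1  → R4 = 166 + 109 = 275
Final: R4 = 275

275


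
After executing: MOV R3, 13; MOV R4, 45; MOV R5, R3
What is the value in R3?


Register state trace:
  MOV R3, 13  → R3 = 13
  MOV R4, 45  → R4 = 45
  MOV R5, R3  → R5 = 13
Final: R3 = 13

13


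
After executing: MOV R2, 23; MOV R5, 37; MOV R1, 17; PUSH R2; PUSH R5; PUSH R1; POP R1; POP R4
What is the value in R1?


Stack trace (top is rightmost):
  MOV R2, 23  → R2 = 23
  MOV R5, 37  → R5 = 37
  MOV R1, 17  → R1 = 17
  PUSH R2  → stack: [23]
  PUSH R5  → stack: [23, 37]
  PUSH R1  → stack: [23, 37, 17]
  POP R1  → R1 = 17, stack: [23, 37]
  POP R4  → R4 = 37, stack: [23]
Final: R1 = 17

17


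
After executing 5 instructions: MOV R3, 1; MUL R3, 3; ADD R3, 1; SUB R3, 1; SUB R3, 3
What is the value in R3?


Register state trace:
  MOV R3, 1  → R3 = 1
  MUL R3, 3  → R3 = 1 * 3 = 3
  ADD R3, 1  → R3 = 3 + 1 = 4
  SUB R3, 1  → R3 = 4 - 1 = 3
  SUB R3, 3  → R3 = 3 - 3 = 0
Final: R3 = 0

0


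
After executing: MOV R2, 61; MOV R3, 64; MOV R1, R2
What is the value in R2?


Register state trace:
  MOV R2, 61  → R2 = 61
  MOV R3, 64  → R3 = 64
  MOV R1, R2  → R1 = 61
Final: R2 = 61

61


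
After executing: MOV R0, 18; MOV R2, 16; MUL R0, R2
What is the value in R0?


Register state trace:
  MOV R0, 18  → R0 = 18
  MOV R2, 16  → R2 = 16
  MUL R0, R2  → R0 = 18 * 16 = 288
Final: R0 = 288

288


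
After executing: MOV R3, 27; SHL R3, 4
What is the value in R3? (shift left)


Register state trace:
  MOV R3, 27  → R3 = 27
  SHL R3, 4  → R3 = 27 << 4 = 27 * 2^4 = 432
Final: R3 = 432

432


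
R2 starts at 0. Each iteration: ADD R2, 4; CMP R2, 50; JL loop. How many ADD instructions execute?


Loop trace (R2 starts at 0, target 50, step 4):
  ADD #1: R2 = 0 + 4 = 4  → 4 < 50, loop
  ADD #2: R2 = 4 + 4 = 8  → 8 < 50, loop
  ADD #3: R2 = 8 + 4 = 12  → 12 < 50, loop
  ADD #4: R2 = 12 + 4 = 16  → 16 < 50, loop
  ADD #5: R2 = 16 + 4 = 20  → 20 < 50, loop
  ADD #6: R2 = 20 + 4 = 24  → 24 < 50, loop
  ADD #7: R2 = 24 + 4 = 28  → 28 < 50, loop
  ADD #8: R2 = 28 + 4 = 32  → 32 < 50, loop
  ADD #9: R2 = 32 + 4 = 36  → 36 < 50, loop
  ADD #10: R2 = 36 + 4 = 40  → 40 < 50, loop
  ADD #11: R2 = 40 + 4 = 44  → 44 < 50, loop
  ADD #12: R2 = 44 + 4 = 48  → 48 < 50, loop
  ADD #13: R2 = 48 + 4 = 52  → 52 >= 50, exit
Total ADD instructions: 13

13


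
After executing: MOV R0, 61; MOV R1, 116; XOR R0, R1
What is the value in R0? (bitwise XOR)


Register state trace:
  MOV R0, 61  → R0 = 61 (0b00111101)
  MOV R1, 116  → R1 = 116 (0b01110100)
  XOR R0, R1  → R0 = 61 XOR 116 = 73 (0b01001001)
Final: R0 = 73

73


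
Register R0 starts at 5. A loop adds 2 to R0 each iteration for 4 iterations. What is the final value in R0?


Starting value: R0 = 5
  Iter 1: R0 = 5 + 2 = 7
  Iter 2: R0 = 7 + 2 = 9
  Iter 3: R0 = 9 + 2 = 11
  Iter 4: R0 = 11 + 2 = 13
Final: R0 = 13

13


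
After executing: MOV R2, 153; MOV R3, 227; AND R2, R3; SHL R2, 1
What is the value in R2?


Register state trace:
  MOV R2, 153  → R2 = 153 (0b10011001)
  MOV R3, 227  → R3 = 227 (0b11100011)
  AND R2, R3  → R2 = 153 AND 227 = 129 (0b10000001)
  SHL R2, 1  → R2 = 129 << 1 = 258
Final: R2 = 258

258


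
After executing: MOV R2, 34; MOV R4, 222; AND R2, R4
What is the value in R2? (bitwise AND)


Register state trace:
  MOV R2, 34  → R2 = 34 (0b00100010)
  MOV R4, 222  → R4 = 222 (0b11011110)
  AND R2, R4  → R2 = 34 AND 222 = 2 (0b00000010)
Final: R2 = 2

2


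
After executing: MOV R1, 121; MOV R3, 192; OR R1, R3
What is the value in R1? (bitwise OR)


Register state trace:
  MOV R1, 121  → R1 = 121 (0b01111001)
  MOV R3, 192  → R3 = 192 (0b11000000)
  OR R1, R3   → R1 = 121 OR 192 = 249 (0b11111001)
Final: R1 = 249

249


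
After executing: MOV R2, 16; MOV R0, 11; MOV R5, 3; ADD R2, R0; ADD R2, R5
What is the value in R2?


Register state trace:
  MOV R2, 16  → R2 = 16
  MOV R0, 11  → R0 = 11
  MOV R5, 3  → R5 = 3
  ADD R2, R0  → R2 = 16 + 11 = 27
  ADD R2, R5  → R2 = 27 + 3 = 30
Final: R2 = 30

30


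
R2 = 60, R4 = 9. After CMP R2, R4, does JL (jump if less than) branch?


Trace:
  R2 = 60, R4 = 9
  CMP R2, R4  → compares 60 vs 9
  JL checks: is 60 less than 9?
  60 > 9, so condition is false
Branch taken: No

No


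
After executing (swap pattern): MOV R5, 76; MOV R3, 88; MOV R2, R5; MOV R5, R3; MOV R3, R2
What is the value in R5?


Register state trace (swap pattern):
  MOV R5, 76  → R5 = 76
  MOV R3, 88  → R3 = 88
  MOV R2, R5  → R2 = 76  (save R5)
  MOV R5, R3  → R5 = 88  (R5 gets R3's value)
  MOV R3, R2  → R3 = 76  (R3 gets saved value)
Final: R5 = 88

88


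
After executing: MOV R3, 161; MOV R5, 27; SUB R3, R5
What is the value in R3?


Register state trace:
  MOV R3, 161  → R3 = 161
  MOV R5, 27  → R5 = 27
  SUB R3, R5  → R3 = 161 - 27 = 134
Final: R3 = 134

134


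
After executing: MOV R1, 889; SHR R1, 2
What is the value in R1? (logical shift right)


Register state trace:
  MOV R1, 889  → R1 = 889
  SHR R1, 2  → R1 = 889 >> 2 = 889 // 2^2 = 222
Final: R1 = 222

222


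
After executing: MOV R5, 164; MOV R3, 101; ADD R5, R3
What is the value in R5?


Register state trace:
  MOV R5, 164  → R5 = 164
  MOV R3, 101  → R3 = 101
  ADD R5, R3  → R5 = 164 + 101 = 265
Final: R5 = 265

265


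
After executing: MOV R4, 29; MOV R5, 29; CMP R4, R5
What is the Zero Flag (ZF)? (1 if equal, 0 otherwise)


Register state trace:
  MOV R4, 29  → R4 = 29
  MOV R5, 29  → R5 = 29
  CMP R4, R5  → computes 29 - 29 = 0
  Result is zero, so values are equal
ZF = 1

1


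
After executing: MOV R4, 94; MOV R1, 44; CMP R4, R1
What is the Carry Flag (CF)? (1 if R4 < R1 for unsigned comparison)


Register state trace:
  MOV R4, 94  → R4 = 94
  MOV R1, 44  → R1 = 44
  CMP R4, R1  → unsigned 94 - 44: no borrow
  94 >= 44, so CF = 0
CF = 0

0


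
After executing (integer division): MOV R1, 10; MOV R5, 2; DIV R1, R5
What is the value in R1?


Register state trace:
  MOV R1, 10  → R1 = 10
  MOV R5, 2  → R5 = 2
  DIV R1, R5  → R1 = 10 // 2 = 5
Final: R1 = 5

5


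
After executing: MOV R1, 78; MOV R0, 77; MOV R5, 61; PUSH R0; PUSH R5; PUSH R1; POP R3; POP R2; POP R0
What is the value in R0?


Stack trace (top is rightmost):
  MOV R1, 78  → R1 = 78
  MOV R0, 77  → R0 = 77
  MOV R5, 61  → R5 = 61
  PUSH R0  → stack: [77]
  PUSH R5  → stack: [77, 61]
  PUSH R1  → stack: [77, 61, 78]
  POP R3  → R3 = 78, stack: [77, 61]
  POP R2  → R2 = 61, stack: [77]
  POP R0  → R0 = 77, stack: []
Final: R0 = 77

77


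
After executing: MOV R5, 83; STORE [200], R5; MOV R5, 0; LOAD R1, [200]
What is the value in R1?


Register and memory trace:
  MOV R5, 83  → R5 = 83
  STORE [200], R5  → mem[200] = 83
  MOV R5, 0  → R5 = 0
  LOAD R1, [200]  → R1 = mem[200] = 83
Final: R1 = 83

83


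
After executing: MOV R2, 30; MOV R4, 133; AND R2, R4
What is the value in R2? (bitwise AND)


Register state trace:
  MOV R2, 30  → R2 = 30 (0b00011110)
  MOV R4, 133  → R4 = 133 (0b10000101)
  AND R2, R4  → R2 = 30 AND 133 = 4 (0b00000100)
Final: R2 = 4

4


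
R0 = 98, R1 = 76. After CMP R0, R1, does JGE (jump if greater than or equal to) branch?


Trace:
  R0 = 98, R1 = 76
  CMP R0, R1  → compares 98 vs 76
  JGE checks: is 98 greater than or equal to 76?
  98 > 76, so condition is true
Branch taken: Yes

Yes


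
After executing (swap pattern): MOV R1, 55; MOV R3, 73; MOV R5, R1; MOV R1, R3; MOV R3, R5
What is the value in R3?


Register state trace (swap pattern):
  MOV R1, 55  → R1 = 55
  MOV R3, 73  → R3 = 73
  MOV R5, R1  → R5 = 55  (save R1)
  MOV R1, R3  → R1 = 73  (R1 gets R3's value)
  MOV R3, R5  → R3 = 55  (R3 gets saved value)
Final: R3 = 55

55


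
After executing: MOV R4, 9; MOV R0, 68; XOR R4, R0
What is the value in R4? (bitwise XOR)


Register state trace:
  MOV R4, 9  → R4 = 9 (0b00001001)
  MOV R0, 68  → R0 = 68 (0b01000100)
  XOR R4, R0  → R4 = 9 XOR 68 = 77 (0b01001101)
Final: R4 = 77

77


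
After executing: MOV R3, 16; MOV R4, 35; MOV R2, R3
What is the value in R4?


Register state trace:
  MOV R3, 16  → R3 = 16
  MOV R4, 35  → R4 = 35
  MOV R2, R3  → R2 = 16
Final: R4 = 35

35


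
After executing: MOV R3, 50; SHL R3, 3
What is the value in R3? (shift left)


Register state trace:
  MOV R3, 50  → R3 = 50
  SHL R3, 3  → R3 = 50 << 3 = 50 * 2^3 = 400
Final: R3 = 400

400


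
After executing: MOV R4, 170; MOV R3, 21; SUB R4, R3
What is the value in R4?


Register state trace:
  MOV R4, 170  → R4 = 170
  MOV R3, 21  → R3 = 21
  SUB R4, R3  → R4 = 170 - 21 = 149
Final: R4 = 149

149


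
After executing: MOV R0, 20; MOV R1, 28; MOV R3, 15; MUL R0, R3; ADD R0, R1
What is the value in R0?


Register state trace:
  MOV R0, 20  → R0 = 20
  MOV R1, 28  → R1 = 28
  MOV R3, 15  → R3 = 15
  MUL R0, R3  → R0 = 20 * 15 = 300
  ADD R0, R1  → R0 = 300 + 28 = 328
Final: R0 = 328

328


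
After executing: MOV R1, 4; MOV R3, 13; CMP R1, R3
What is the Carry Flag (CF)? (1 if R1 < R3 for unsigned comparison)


Register state trace:
  MOV R1, 4  → R1 = 4
  MOV R3, 13  → R3 = 13
  CMP R1, R3  → unsigned 4 - 13: borrow occurs
  4 < 13, so CF = 1
CF = 1

1


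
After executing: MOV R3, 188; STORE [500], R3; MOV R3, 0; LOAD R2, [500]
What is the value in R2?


Register and memory trace:
  MOV R3, 188  → R3 = 188
  STORE [500], R3  → mem[500] = 188
  MOV R3, 0  → R3 = 0
  LOAD R2, [500]  → R2 = mem[500] = 188
Final: R2 = 188

188


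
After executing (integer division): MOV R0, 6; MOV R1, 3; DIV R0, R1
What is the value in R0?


Register state trace:
  MOV R0, 6  → R0 = 6
  MOV R1, 3  → R1 = 3
  DIV R0, R1  → R0 = 6 // 3 = 2
Final: R0 = 2

2


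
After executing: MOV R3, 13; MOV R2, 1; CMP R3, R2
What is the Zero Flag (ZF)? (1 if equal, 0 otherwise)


Register state trace:
  MOV R3, 13  → R3 = 13
  MOV R2, 1  → R2 = 1
  CMP R3, R2  → computes 13 - 1 = 12
  Result is nonzero, so values are not equal
ZF = 0

0


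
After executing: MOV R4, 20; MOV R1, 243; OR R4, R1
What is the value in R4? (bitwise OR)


Register state trace:
  MOV R4, 20  → R4 = 20 (0b00010100)
  MOV R1, 243  → R1 = 243 (0b11110011)
  OR R4, R1   → R4 = 20 OR 243 = 247 (0b11110111)
Final: R4 = 247

247


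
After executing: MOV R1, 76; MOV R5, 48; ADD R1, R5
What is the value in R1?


Register state trace:
  MOV R1, 76  → R1 = 76
  MOV R5, 48  → R5 = 48
  ADD R1, R5  → R1 = 76 + 48 = 124
Final: R1 = 124

124


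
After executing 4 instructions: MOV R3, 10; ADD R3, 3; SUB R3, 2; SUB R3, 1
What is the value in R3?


Register state trace:
  MOV R3, 10  → R3 = 10
  ADD R3, 3  → R3 = 10 + 3 = 13
  SUB R3, 2  → R3 = 13 - 2 = 11
  SUB R3, 1  → R3 = 11 - 1 = 10
Final: R3 = 10

10


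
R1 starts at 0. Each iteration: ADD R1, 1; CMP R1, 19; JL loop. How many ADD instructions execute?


Loop trace (R1 starts at 0, target 19, step 1):
  ADD #1: R1 = 0 + 1 = 1  → 1 < 19, loop
  ADD #2: R1 = 1 + 1 = 2  → 2 < 19, loop
  ADD #3: R1 = 2 + 1 = 3  → 3 < 19, loop
  ADD #4: R1 = 3 + 1 = 4  → 4 < 19, loop
  ADD #5: R1 = 4 + 1 = 5  → 5 < 19, loop
  ADD #6: R1 = 5 + 1 = 6  → 6 < 19, loop
  ADD #7: R1 = 6 + 1 = 7  → 7 < 19, loop
  ADD #8: R1 = 7 + 1 = 8  → 8 < 19, loop
  ADD #9: R1 = 8 + 1 = 9  → 9 < 19, loop
  ADD #10: R1 = 9 + 1 = 10  → 10 < 19, loop
  ADD #11: R1 = 10 + 1 = 11  → 11 < 19, loop
  ADD #12: R1 = 11 + 1 = 12  → 12 < 19, loop
  ADD #13: R1 = 12 + 1 = 13  → 13 < 19, loop
  ADD #14: R1 = 13 + 1 = 14  → 14 < 19, loop
  ADD #15: R1 = 14 + 1 = 15  → 15 < 19, loop
  ADD #16: R1 = 15 + 1 = 16  → 16 < 19, loop
  ADD #17: R1 = 16 + 1 = 17  → 17 < 19, loop
  ADD #18: R1 = 17 + 1 = 18  → 18 < 19, loop
  ADD #19: R1 = 18 + 1 = 19  → 19 >= 19, exit
Total ADD instructions: 19

19


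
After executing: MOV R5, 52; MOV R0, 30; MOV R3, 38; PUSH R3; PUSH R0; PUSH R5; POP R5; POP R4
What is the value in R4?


Stack trace (top is rightmost):
  MOV R5, 52  → R5 = 52
  MOV R0, 30  → R0 = 30
  MOV R3, 38  → R3 = 38
  PUSH R3  → stack: [38]
  PUSH R0  → stack: [38, 30]
  PUSH R5  → stack: [38, 30, 52]
  POP R5  → R5 = 52, stack: [38, 30]
  POP R4  → R4 = 30, stack: [38]
Final: R4 = 30

30


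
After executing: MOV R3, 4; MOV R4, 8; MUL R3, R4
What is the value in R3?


Register state trace:
  MOV R3, 4  → R3 = 4
  MOV R4, 8  → R4 = 8
  MUL R3, R4  → R3 = 4 * 8 = 32
Final: R3 = 32

32


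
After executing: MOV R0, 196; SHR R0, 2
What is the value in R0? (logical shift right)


Register state trace:
  MOV R0, 196  → R0 = 196
  SHR R0, 2  → R0 = 196 >> 2 = 196 // 2^2 = 49
Final: R0 = 49

49


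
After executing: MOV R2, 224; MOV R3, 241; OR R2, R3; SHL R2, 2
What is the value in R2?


Register state trace:
  MOV R2, 224  → R2 = 224 (0b11100000)
  MOV R3, 241  → R3 = 241 (0b11110001)
  OR R2, R3  → R2 = 224 OR 241 = 241 (0b11110001)
  SHL R2, 2  → R2 = 241 << 2 = 964
Final: R2 = 964

964


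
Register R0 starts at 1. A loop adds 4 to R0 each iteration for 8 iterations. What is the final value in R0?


Starting value: R0 = 1
  Iter 1: R0 = 1 + 4 = 5
  Iter 2: R0 = 5 + 4 = 9
  Iter 3: R0 = 9 + 4 = 13
  Iter 4: R0 = 13 + 4 = 17
  Iter 5: R0 = 17 + 4 = 21
  Iter 6: R0 = 21 + 4 = 25
  Iter 7: R0 = 25 + 4 = 29
  Iter 8: R0 = 29 + 4 = 33
Final: R0 = 33

33


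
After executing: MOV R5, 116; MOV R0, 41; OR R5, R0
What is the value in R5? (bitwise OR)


Register state trace:
  MOV R5, 116  → R5 = 116 (0b01110100)
  MOV R0, 41  → R0 = 41 (0b00101001)
  OR R5, R0   → R5 = 116 OR 41 = 125 (0b01111101)
Final: R5 = 125

125


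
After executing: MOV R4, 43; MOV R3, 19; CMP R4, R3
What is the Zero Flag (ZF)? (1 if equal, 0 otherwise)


Register state trace:
  MOV R4, 43  → R4 = 43
  MOV R3, 19  → R3 = 19
  CMP R4, R3  → computes 43 - 19 = 24
  Result is nonzero, so values are not equal
ZF = 0

0


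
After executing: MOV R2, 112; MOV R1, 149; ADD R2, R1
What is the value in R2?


Register state trace:
  MOV R2, 112  → R2 = 112
  MOV R1, 149  → R1 = 149
  ADD R2, R1  → R2 = 112 + 149 = 261
Final: R2 = 261

261


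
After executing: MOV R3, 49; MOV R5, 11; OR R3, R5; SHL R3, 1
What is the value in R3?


Register state trace:
  MOV R3, 49  → R3 = 49 (0b00110001)
  MOV R5, 11  → R5 = 11 (0b00001011)
  OR R3, R5  → R3 = 49 OR 11 = 59 (0b00111011)
  SHL R3, 1  → R3 = 59 << 1 = 118
Final: R3 = 118

118


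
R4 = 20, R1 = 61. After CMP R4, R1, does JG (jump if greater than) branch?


Trace:
  R4 = 20, R1 = 61
  CMP R4, R1  → compares 20 vs 61
  JG checks: is 20 greater than 61?
  20 < 61, so condition is false
Branch taken: No

No


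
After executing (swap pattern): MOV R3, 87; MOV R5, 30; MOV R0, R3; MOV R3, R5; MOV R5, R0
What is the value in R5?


Register state trace (swap pattern):
  MOV R3, 87  → R3 = 87
  MOV R5, 30  → R5 = 30
  MOV R0, R3  → R0 = 87  (save R3)
  MOV R3, R5  → R3 = 30  (R3 gets R5's value)
  MOV R5, R0  → R5 = 87  (R5 gets saved value)
Final: R5 = 87

87


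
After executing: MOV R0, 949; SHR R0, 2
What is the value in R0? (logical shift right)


Register state trace:
  MOV R0, 949  → R0 = 949
  SHR R0, 2  → R0 = 949 >> 2 = 949 // 2^2 = 237
Final: R0 = 237

237


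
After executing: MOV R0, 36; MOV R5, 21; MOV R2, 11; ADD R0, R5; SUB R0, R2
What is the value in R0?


Register state trace:
  MOV R0, 36  → R0 = 36
  MOV R5, 21  → R5 = 21
  MOV R2, 11  → R2 = 11
  ADD R0, R5  → R0 = 36 + 21 = 57
  SUB R0, R2  → R0 = 57 - 11 = 46
Final: R0 = 46

46


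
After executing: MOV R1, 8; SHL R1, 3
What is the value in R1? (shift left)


Register state trace:
  MOV R1, 8  → R1 = 8
  SHL R1, 3  → R1 = 8 << 3 = 8 * 2^3 = 64
Final: R1 = 64

64


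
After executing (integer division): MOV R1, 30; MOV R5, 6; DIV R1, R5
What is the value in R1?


Register state trace:
  MOV R1, 30  → R1 = 30
  MOV R5, 6  → R5 = 6
  DIV R1, R5  → R1 = 30 // 6 = 5
Final: R1 = 5

5


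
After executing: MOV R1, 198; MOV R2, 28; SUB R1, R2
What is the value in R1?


Register state trace:
  MOV R1, 198  → R1 = 198
  MOV R2, 28  → R2 = 28
  SUB R1, R2  → R1 = 198 - 28 = 170
Final: R1 = 170

170


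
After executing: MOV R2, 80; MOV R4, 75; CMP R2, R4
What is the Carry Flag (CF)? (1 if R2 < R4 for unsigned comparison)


Register state trace:
  MOV R2, 80  → R2 = 80
  MOV R4, 75  → R4 = 75
  CMP R2, R4  → unsigned 80 - 75: no borrow
  80 >= 75, so CF = 0
CF = 0

0


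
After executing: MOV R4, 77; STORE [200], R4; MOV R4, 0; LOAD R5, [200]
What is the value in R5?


Register and memory trace:
  MOV R4, 77  → R4 = 77
  STORE [200], R4  → mem[200] = 77
  MOV R4, 0  → R4 = 0
  LOAD R5, [200]  → R5 = mem[200] = 77
Final: R5 = 77

77


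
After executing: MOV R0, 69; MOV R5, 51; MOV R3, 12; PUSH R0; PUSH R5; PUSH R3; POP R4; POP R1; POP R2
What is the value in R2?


Stack trace (top is rightmost):
  MOV R0, 69  → R0 = 69
  MOV R5, 51  → R5 = 51
  MOV R3, 12  → R3 = 12
  PUSH R0  → stack: [69]
  PUSH R5  → stack: [69, 51]
  PUSH R3  → stack: [69, 51, 12]
  POP R4  → R4 = 12, stack: [69, 51]
  POP R1  → R1 = 51, stack: [69]
  POP R2  → R2 = 69, stack: []
Final: R2 = 69

69


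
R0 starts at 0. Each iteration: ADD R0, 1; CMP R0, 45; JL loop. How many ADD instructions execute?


Loop trace (R0 starts at 0, target 45, step 1):
  ADD #1: R0 = 0 + 1 = 1  → 1 < 45, loop
  ADD #2: R0 = 1 + 1 = 2  → 2 < 45, loop
  ADD #3: R0 = 2 + 1 = 3  → 3 < 45, loop
  ADD #4: R0 = 3 + 1 = 4  → 4 < 45, loop
  ADD #5: R0 = 4 + 1 = 5  → 5 < 45, loop
  ADD #6: R0 = 5 + 1 = 6  → 6 < 45, loop
  ADD #7: R0 = 6 + 1 = 7  → 7 < 45, loop
  ADD #8: R0 = 7 + 1 = 8  → 8 < 45, loop
  ADD #9: R0 = 8 + 1 = 9  → 9 < 45, loop
  ADD #10: R0 = 9 + 1 = 10  → 10 < 45, loop
  ADD #11: R0 = 10 + 1 = 11  → 11 < 45, loop
  ADD #12: R0 = 11 + 1 = 12  → 12 < 45, loop
  ADD #13: R0 = 12 + 1 = 13  → 13 < 45, loop
  ADD #14: R0 = 13 + 1 = 14  → 14 < 45, loop
  ADD #15: R0 = 14 + 1 = 15  → 15 < 45, loop
  ADD #16: R0 = 15 + 1 = 16  → 16 < 45, loop
  ADD #17: R0 = 16 + 1 = 17  → 17 < 45, loop
  ADD #18: R0 = 17 + 1 = 18  → 18 < 45, loop
  ADD #19: R0 = 18 + 1 = 19  → 19 < 45, loop
  ADD #20: R0 = 19 + 1 = 20  → 20 < 45, loop
  ADD #21: R0 = 20 + 1 = 21  → 21 < 45, loop
  ADD #22: R0 = 21 + 1 = 22  → 22 < 45, loop
  ADD #23: R0 = 22 + 1 = 23  → 23 < 45, loop
  ADD #24: R0 = 23 + 1 = 24  → 24 < 45, loop
  ADD #25: R0 = 24 + 1 = 25  → 25 < 45, loop
  ADD #26: R0 = 25 + 1 = 26  → 26 < 45, loop
  ADD #27: R0 = 26 + 1 = 27  → 27 < 45, loop
  ADD #28: R0 = 27 + 1 = 28  → 28 < 45, loop
  ADD #29: R0 = 28 + 1 = 29  → 29 < 45, loop
  ADD #30: R0 = 29 + 1 = 30  → 30 < 45, loop
  ADD #31: R0 = 30 + 1 = 31  → 31 < 45, loop
  ADD #32: R0 = 31 + 1 = 32  → 32 < 45, loop
  ADD #33: R0 = 32 + 1 = 33  → 33 < 45, loop
  ADD #34: R0 = 33 + 1 = 34  → 34 < 45, loop
  ADD #35: R0 = 34 + 1 = 35  → 35 < 45, loop
  ADD #36: R0 = 35 + 1 = 36  → 36 < 45, loop
  ADD #37: R0 = 36 + 1 = 37  → 37 < 45, loop
  ADD #38: R0 = 37 + 1 = 38  → 38 < 45, loop
  ADD #39: R0 = 38 + 1 = 39  → 39 < 45, loop
  ADD #40: R0 = 39 + 1 = 40  → 40 < 45, loop
  ADD #41: R0 = 40 + 1 = 41  → 41 < 45, loop
  ADD #42: R0 = 41 + 1 = 42  → 42 < 45, loop
  ADD #43: R0 = 42 + 1 = 43  → 43 < 45, loop
  ADD #44: R0 = 43 + 1 = 44  → 44 < 45, loop
  ADD #45: R0 = 44 + 1 = 45  → 45 >= 45, exit
Total ADD instructions: 45

45


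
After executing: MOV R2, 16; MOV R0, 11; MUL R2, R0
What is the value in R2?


Register state trace:
  MOV R2, 16  → R2 = 16
  MOV R0, 11  → R0 = 11
  MUL R2, R0  → R2 = 16 * 11 = 176
Final: R2 = 176

176


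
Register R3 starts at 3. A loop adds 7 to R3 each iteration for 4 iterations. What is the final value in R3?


Starting value: R3 = 3
  Iter 1: R3 = 3 + 7 = 10
  Iter 2: R3 = 10 + 7 = 17
  Iter 3: R3 = 17 + 7 = 24
  Iter 4: R3 = 24 + 7 = 31
Final: R3 = 31

31


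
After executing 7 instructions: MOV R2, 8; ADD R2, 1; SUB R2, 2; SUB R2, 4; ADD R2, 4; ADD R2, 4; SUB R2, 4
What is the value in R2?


Register state trace:
  MOV R2, 8  → R2 = 8
  ADD R2, 1  → R2 = 8 + 1 = 9
  SUB R2, 2  → R2 = 9 - 2 = 7
  SUB R2, 4  → R2 = 7 - 4 = 3
  ADD R2, 4  → R2 = 3 + 4 = 7
  ADD R2, 4  → R2 = 7 + 4 = 11
  SUB R2, 4  → R2 = 11 - 4 = 7
Final: R2 = 7

7


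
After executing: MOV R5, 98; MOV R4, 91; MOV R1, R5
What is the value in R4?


Register state trace:
  MOV R5, 98  → R5 = 98
  MOV R4, 91  → R4 = 91
  MOV R1, R5  → R1 = 98
Final: R4 = 91

91


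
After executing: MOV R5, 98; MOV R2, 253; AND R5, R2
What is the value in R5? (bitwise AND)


Register state trace:
  MOV R5, 98  → R5 = 98 (0b01100010)
  MOV R2, 253  → R2 = 253 (0b11111101)
  AND R5, R2  → R5 = 98 AND 253 = 96 (0b01100000)
Final: R5 = 96

96


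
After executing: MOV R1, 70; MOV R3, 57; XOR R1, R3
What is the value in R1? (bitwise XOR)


Register state trace:
  MOV R1, 70  → R1 = 70 (0b01000110)
  MOV R3, 57  → R3 = 57 (0b00111001)
  XOR R1, R3  → R1 = 70 XOR 57 = 127 (0b01111111)
Final: R1 = 127

127


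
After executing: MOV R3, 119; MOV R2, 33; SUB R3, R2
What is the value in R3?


Register state trace:
  MOV R3, 119  → R3 = 119
  MOV R2, 33  → R2 = 33
  SUB R3, R2  → R3 = 119 - 33 = 86
Final: R3 = 86

86


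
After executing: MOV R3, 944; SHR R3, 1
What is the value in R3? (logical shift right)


Register state trace:
  MOV R3, 944  → R3 = 944
  SHR R3, 1  → R3 = 944 >> 1 = 944 // 2^1 = 472
Final: R3 = 472

472


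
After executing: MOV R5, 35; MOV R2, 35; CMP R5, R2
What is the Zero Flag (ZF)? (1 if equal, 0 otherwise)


Register state trace:
  MOV R5, 35  → R5 = 35
  MOV R2, 35  → R2 = 35
  CMP R5, R2  → computes 35 - 35 = 0
  Result is zero, so values are equal
ZF = 1

1


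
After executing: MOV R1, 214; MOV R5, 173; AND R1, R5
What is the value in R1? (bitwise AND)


Register state trace:
  MOV R1, 214  → R1 = 214 (0b11010110)
  MOV R5, 173  → R5 = 173 (0b10101101)
  AND R1, R5  → R1 = 214 AND 173 = 132 (0b10000100)
Final: R1 = 132

132


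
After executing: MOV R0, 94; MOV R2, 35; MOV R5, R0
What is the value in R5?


Register state trace:
  MOV R0, 94  → R0 = 94
  MOV R2, 35  → R2 = 35
  MOV R5, R0  → R5 = 94
Final: R5 = 94

94


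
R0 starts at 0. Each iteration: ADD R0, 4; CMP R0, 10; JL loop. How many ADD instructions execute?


Loop trace (R0 starts at 0, target 10, step 4):
  ADD #1: R0 = 0 + 4 = 4  → 4 < 10, loop
  ADD #2: R0 = 4 + 4 = 8  → 8 < 10, loop
  ADD #3: R0 = 8 + 4 = 12  → 12 >= 10, exit
Total ADD instructions: 3

3


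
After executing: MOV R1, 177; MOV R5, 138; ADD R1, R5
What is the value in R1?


Register state trace:
  MOV R1, 177  → R1 = 177
  MOV R5, 138  → R5 = 138
  ADD R1, R5  → R1 = 177 + 138 = 315
Final: R1 = 315

315


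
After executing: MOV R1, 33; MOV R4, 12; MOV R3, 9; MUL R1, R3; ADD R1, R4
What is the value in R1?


Register state trace:
  MOV R1, 33  → R1 = 33
  MOV R4, 12  → R4 = 12
  MOV R3, 9  → R3 = 9
  MUL R1, R3  → R1 = 33 * 9 = 297
  ADD R1, R4  → R1 = 297 + 12 = 309
Final: R1 = 309

309


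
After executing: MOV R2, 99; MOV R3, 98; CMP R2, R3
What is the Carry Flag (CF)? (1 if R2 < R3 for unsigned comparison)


Register state trace:
  MOV R2, 99  → R2 = 99
  MOV R3, 98  → R3 = 98
  CMP R2, R3  → unsigned 99 - 98: no borrow
  99 >= 98, so CF = 0
CF = 0

0


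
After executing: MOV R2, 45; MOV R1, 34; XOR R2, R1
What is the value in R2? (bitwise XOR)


Register state trace:
  MOV R2, 45  → R2 = 45 (0b00101101)
  MOV R1, 34  → R1 = 34 (0b00100010)
  XOR R2, R1  → R2 = 45 XOR 34 = 15 (0b00001111)
Final: R2 = 15

15


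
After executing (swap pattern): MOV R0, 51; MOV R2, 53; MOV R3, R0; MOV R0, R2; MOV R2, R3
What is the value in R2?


Register state trace (swap pattern):
  MOV R0, 51  → R0 = 51
  MOV R2, 53  → R2 = 53
  MOV R3, R0  → R3 = 51  (save R0)
  MOV R0, R2  → R0 = 53  (R0 gets R2's value)
  MOV R2, R3  → R2 = 51  (R2 gets saved value)
Final: R2 = 51

51


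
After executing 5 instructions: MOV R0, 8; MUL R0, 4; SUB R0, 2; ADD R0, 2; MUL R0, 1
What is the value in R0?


Register state trace:
  MOV R0, 8  → R0 = 8
  MUL R0, 4  → R0 = 8 * 4 = 32
  SUB R0, 2  → R0 = 32 - 2 = 30
  ADD R0, 2  → R0 = 30 + 2 = 32
  MUL R0, 1  → R0 = 32 * 1 = 32
Final: R0 = 32

32


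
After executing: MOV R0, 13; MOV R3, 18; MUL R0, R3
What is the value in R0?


Register state trace:
  MOV R0, 13  → R0 = 13
  MOV R3, 18  → R3 = 18
  MUL R0, R3  → R0 = 13 * 18 = 234
Final: R0 = 234

234


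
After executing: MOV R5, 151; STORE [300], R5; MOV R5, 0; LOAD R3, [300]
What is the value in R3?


Register and memory trace:
  MOV R5, 151  → R5 = 151
  STORE [300], R5  → mem[300] = 151
  MOV R5, 0  → R5 = 0
  LOAD R3, [300]  → R3 = mem[300] = 151
Final: R3 = 151

151


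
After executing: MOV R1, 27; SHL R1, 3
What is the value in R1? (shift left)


Register state trace:
  MOV R1, 27  → R1 = 27
  SHL R1, 3  → R1 = 27 << 3 = 27 * 2^3 = 216
Final: R1 = 216

216


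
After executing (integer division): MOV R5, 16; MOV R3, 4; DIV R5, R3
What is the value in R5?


Register state trace:
  MOV R5, 16  → R5 = 16
  MOV R3, 4  → R3 = 4
  DIV R5, R3  → R5 = 16 // 4 = 4
Final: R5 = 4

4


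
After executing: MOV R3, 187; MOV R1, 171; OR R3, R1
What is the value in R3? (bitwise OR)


Register state trace:
  MOV R3, 187  → R3 = 187 (0b10111011)
  MOV R1, 171  → R1 = 171 (0b10101011)
  OR R3, R1   → R3 = 187 OR 171 = 187 (0b10111011)
Final: R3 = 187

187


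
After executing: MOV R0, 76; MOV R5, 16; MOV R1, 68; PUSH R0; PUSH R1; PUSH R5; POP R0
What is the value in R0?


Stack trace (top is rightmost):
  MOV R0, 76  → R0 = 76
  MOV R5, 16  → R5 = 16
  MOV R1, 68  → R1 = 68
  PUSH R0  → stack: [76]
  PUSH R1  → stack: [76, 68]
  PUSH R5  → stack: [76, 68, 16]
  POP R0  → R0 = 16, stack: [76, 68]
Final: R0 = 16

16


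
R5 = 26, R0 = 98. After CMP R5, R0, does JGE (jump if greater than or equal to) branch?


Trace:
  R5 = 26, R0 = 98
  CMP R5, R0  → compares 26 vs 98
  JGE checks: is 26 greater than or equal to 98?
  26 < 98, so condition is false
Branch taken: No

No


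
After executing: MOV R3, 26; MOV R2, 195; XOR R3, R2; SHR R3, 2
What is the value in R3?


Register state trace:
  MOV R3, 26  → R3 = 26 (0b00011010)
  MOV R2, 195  → R2 = 195 (0b11000011)
  XOR R3, R2  → R3 = 26 XOR 195 = 217 (0b11011001)
  SHR R3, 2  → R3 = 217 >> 2 = 54
Final: R3 = 54

54


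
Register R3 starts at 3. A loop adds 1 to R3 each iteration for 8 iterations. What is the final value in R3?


Starting value: R3 = 3
  Iter 1: R3 = 3 + 1 = 4
  Iter 2: R3 = 4 + 1 = 5
  Iter 3: R3 = 5 + 1 = 6
  Iter 4: R3 = 6 + 1 = 7
  Iter 5: R3 = 7 + 1 = 8
  Iter 6: R3 = 8 + 1 = 9
  Iter 7: R3 = 9 + 1 = 10
  Iter 8: R3 = 10 + 1 = 11
Final: R3 = 11

11


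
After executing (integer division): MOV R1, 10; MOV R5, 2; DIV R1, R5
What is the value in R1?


Register state trace:
  MOV R1, 10  → R1 = 10
  MOV R5, 2  → R5 = 2
  DIV R1, R5  → R1 = 10 // 2 = 5
Final: R1 = 5

5


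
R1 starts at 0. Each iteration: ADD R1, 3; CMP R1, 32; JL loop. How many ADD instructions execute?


Loop trace (R1 starts at 0, target 32, step 3):
  ADD #1: R1 = 0 + 3 = 3  → 3 < 32, loop
  ADD #2: R1 = 3 + 3 = 6  → 6 < 32, loop
  ADD #3: R1 = 6 + 3 = 9  → 9 < 32, loop
  ADD #4: R1 = 9 + 3 = 12  → 12 < 32, loop
  ADD #5: R1 = 12 + 3 = 15  → 15 < 32, loop
  ADD #6: R1 = 15 + 3 = 18  → 18 < 32, loop
  ADD #7: R1 = 18 + 3 = 21  → 21 < 32, loop
  ADD #8: R1 = 21 + 3 = 24  → 24 < 32, loop
  ADD #9: R1 = 24 + 3 = 27  → 27 < 32, loop
  ADD #10: R1 = 27 + 3 = 30  → 30 < 32, loop
  ADD #11: R1 = 30 + 3 = 33  → 33 >= 32, exit
Total ADD instructions: 11

11


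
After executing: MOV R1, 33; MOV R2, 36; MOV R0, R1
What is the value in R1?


Register state trace:
  MOV R1, 33  → R1 = 33
  MOV R2, 36  → R2 = 36
  MOV R0, R1  → R0 = 33
Final: R1 = 33

33


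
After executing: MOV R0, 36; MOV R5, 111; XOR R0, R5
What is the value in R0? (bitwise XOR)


Register state trace:
  MOV R0, 36  → R0 = 36 (0b00100100)
  MOV R5, 111  → R5 = 111 (0b01101111)
  XOR R0, R5  → R0 = 36 XOR 111 = 75 (0b01001011)
Final: R0 = 75

75


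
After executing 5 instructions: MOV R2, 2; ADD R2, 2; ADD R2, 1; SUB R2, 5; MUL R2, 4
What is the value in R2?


Register state trace:
  MOV R2, 2  → R2 = 2
  ADD R2, 2  → R2 = 2 + 2 = 4
  ADD R2, 1  → R2 = 4 + 1 = 5
  SUB R2, 5  → R2 = 5 - 5 = 0
  MUL R2, 4  → R2 = 0 * 4 = 0
Final: R2 = 0

0


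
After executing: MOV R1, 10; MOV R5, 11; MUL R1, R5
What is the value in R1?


Register state trace:
  MOV R1, 10  → R1 = 10
  MOV R5, 11  → R5 = 11
  MUL R1, R5  → R1 = 10 * 11 = 110
Final: R1 = 110

110


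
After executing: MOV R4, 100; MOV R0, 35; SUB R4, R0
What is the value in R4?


Register state trace:
  MOV R4, 100  → R4 = 100
  MOV R0, 35  → R0 = 35
  SUB R4, R0  → R4 = 100 - 35 = 65
Final: R4 = 65

65


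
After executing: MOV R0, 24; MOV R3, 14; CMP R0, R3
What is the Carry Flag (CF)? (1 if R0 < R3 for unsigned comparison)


Register state trace:
  MOV R0, 24  → R0 = 24
  MOV R3, 14  → R3 = 14
  CMP R0, R3  → unsigned 24 - 14: no borrow
  24 >= 14, so CF = 0
CF = 0

0


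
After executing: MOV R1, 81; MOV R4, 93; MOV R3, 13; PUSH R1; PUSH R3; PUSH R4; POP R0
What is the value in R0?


Stack trace (top is rightmost):
  MOV R1, 81  → R1 = 81
  MOV R4, 93  → R4 = 93
  MOV R3, 13  → R3 = 13
  PUSH R1  → stack: [81]
  PUSH R3  → stack: [81, 13]
  PUSH R4  → stack: [81, 13, 93]
  POP R0  → R0 = 93, stack: [81, 13]
Final: R0 = 93

93


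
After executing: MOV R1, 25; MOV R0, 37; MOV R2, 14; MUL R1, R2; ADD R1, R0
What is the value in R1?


Register state trace:
  MOV R1, 25  → R1 = 25
  MOV R0, 37  → R0 = 37
  MOV R2, 14  → R2 = 14
  MUL R1, R2  → R1 = 25 * 14 = 350
  ADD R1, R0  → R1 = 350 + 37 = 387
Final: R1 = 387

387


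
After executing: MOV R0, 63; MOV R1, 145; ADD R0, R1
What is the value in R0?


Register state trace:
  MOV R0, 63  → R0 = 63
  MOV R1, 145  → R1 = 145
  ADD R0, R1  → R0 = 63 + 145 = 208
Final: R0 = 208

208


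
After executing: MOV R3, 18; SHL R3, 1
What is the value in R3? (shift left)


Register state trace:
  MOV R3, 18  → R3 = 18
  SHL R3, 1  → R3 = 18 << 1 = 18 * 2^1 = 36
Final: R3 = 36

36


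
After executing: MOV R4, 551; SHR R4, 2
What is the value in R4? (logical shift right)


Register state trace:
  MOV R4, 551  → R4 = 551
  SHR R4, 2  → R4 = 551 >> 2 = 551 // 2^2 = 137
Final: R4 = 137

137


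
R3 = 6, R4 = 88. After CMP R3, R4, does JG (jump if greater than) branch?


Trace:
  R3 = 6, R4 = 88
  CMP R3, R4  → compares 6 vs 88
  JG checks: is 6 greater than 88?
  6 < 88, so condition is false
Branch taken: No

No


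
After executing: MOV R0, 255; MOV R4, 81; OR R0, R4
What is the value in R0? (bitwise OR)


Register state trace:
  MOV R0, 255  → R0 = 255 (0b11111111)
  MOV R4, 81  → R4 = 81 (0b01010001)
  OR R0, R4   → R0 = 255 OR 81 = 255 (0b11111111)
Final: R0 = 255

255


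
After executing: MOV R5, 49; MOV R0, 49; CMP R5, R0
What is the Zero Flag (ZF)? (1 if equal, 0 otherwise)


Register state trace:
  MOV R5, 49  → R5 = 49
  MOV R0, 49  → R0 = 49
  CMP R5, R0  → computes 49 - 49 = 0
  Result is zero, so values are equal
ZF = 1

1


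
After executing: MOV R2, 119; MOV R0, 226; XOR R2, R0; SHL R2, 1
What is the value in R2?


Register state trace:
  MOV R2, 119  → R2 = 119 (0b01110111)
  MOV R0, 226  → R0 = 226 (0b11100010)
  XOR R2, R0  → R2 = 119 XOR 226 = 149 (0b10010101)
  SHL R2, 1  → R2 = 149 << 1 = 298
Final: R2 = 298

298
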